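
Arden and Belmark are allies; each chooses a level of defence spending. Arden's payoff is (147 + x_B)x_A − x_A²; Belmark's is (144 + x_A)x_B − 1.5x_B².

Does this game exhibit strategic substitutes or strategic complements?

Expanding Arden's payoff: 147x_A + x_Bx_A − x_A².
∂π/∂x_A = 147 + x_B − 2x_A = 0, so x_A = 73.5 + 0.5x_B.
The best-response slope dx_A/dx_B = 0.5 > 0: the reaction function is upward-sloping, so the choices are strategic complements.

strategic complements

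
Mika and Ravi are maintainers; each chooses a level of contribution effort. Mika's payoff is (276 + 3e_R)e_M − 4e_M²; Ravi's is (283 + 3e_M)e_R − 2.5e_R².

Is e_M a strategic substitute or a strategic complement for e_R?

strategic complements

Expanding Mika's payoff: 276e_M + 3e_Re_M − 4e_M².
∂π/∂e_M = 276 + 3e_R − 8e_M = 0, so e_M = 34.5 + 0.375e_R.
The best-response slope de_M/de_R = 0.375 > 0: the reaction function is upward-sloping, so the choices are strategic complements.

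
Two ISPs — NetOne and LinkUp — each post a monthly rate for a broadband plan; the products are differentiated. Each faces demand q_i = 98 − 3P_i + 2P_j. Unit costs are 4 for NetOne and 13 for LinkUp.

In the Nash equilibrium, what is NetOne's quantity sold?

75.5625

NetOne's profit: π = (P_{NetOne} − 4)(98 − 3P_{NetOne} + 2P_{LinkUp}).
∂π/∂P_{NetOne} = 110 − 6P_{NetOne} + 2P_{LinkUp} = 0 ⇒ P_{NetOne} = 55/3 + (1/3)P_{LinkUp}.
Similarly P_{LinkUp} = 137/6 + (1/3)P_{NetOne}.
Plugging P_{LinkUp} into NetOne's best response: P_{NetOne} = 55/3 + (1/3)(137/6 + (1/3)P_{NetOne}) ⇒ (8/9)P_{NetOne} = 467/18, so P_{NetOne} = 29.1875.
Then P_{LinkUp} = 137/6 + (1/3)·29.1875 = 32.5625.
q_{NetOne} = 98 − 3·29.1875 + 2·32.5625 = 75.5625.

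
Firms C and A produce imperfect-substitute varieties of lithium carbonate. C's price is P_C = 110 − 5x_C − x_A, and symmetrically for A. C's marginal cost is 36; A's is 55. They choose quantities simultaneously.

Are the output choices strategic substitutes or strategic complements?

Firm C's profit: π = x_C(110 − 5x_C − x_A) − 36x_C.
∂π/∂x_C = 74 − 10x_C − x_A = 0 ⇒ x_C = 7.4 − 0.1x_A.
The best-response slope dx_C/dx_A = −0.1 < 0: the reaction function is downward-sloping, so the choices are strategic substitutes.

strategic substitutes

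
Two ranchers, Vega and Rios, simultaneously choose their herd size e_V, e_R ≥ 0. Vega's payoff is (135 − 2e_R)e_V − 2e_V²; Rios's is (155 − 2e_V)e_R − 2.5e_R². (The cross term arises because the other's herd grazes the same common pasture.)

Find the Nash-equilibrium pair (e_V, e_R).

22.8125, 21.875

Expanding Vega's payoff: 135e_V − 2e_Re_V − 2e_V².
∂π/∂e_V = 135 − 2e_R − 4e_V = 0, so e_V = 33.75 − 0.5e_R.
Likewise for Rios: e_R = 31 − 0.4e_V.
Plugging e_R into Vega's best response: e_V = 33.75 − 0.5(31 − 0.4e_V) ⇒ 0.8e_V = 18.25, so e_V = 22.8125.
Then e_R = 31 − 0.4·22.8125 = 21.875.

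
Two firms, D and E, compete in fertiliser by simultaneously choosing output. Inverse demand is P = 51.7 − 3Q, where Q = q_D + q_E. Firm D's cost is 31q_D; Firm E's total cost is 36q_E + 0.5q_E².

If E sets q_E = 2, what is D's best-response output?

2.45

Firm D's profit: π = q_D(51.7 − 3(q_D + q_E)) − 31q_D.
∂π/∂q_D = 20.7 − 6q_D − 3q_E = 0, so q_D = 3.45 − 0.5q_E.
At q_E = 2: q_D = 3.45 − 0.5·2 = 2.45.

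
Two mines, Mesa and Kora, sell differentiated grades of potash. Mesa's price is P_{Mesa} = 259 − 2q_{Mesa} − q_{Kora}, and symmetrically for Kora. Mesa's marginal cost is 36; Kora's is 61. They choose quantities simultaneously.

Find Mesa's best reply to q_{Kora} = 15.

Mine Mesa's profit: π = q_{Mesa}(259 − 2q_{Mesa} − q_{Kora}) − 36q_{Mesa}.
∂π/∂q_{Mesa} = 223 − 4q_{Mesa} − q_{Kora} = 0 ⇒ q_{Mesa} = 55.75 − 0.25q_{Kora}.
At q_{Kora} = 15: q_{Mesa} = 55.75 − 0.25·15 = 52.

52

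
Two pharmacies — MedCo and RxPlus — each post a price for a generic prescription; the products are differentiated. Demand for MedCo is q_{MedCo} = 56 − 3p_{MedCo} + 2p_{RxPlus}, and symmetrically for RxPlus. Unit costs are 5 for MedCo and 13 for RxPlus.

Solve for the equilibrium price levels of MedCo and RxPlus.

19.25, 22.25

MedCo's profit: π = (p_{MedCo} − 5)(56 − 3p_{MedCo} + 2p_{RxPlus}).
∂π/∂p_{MedCo} = 71 − 6p_{MedCo} + 2p_{RxPlus} = 0 ⇒ p_{MedCo} = 71/6 + (1/3)p_{RxPlus}.
Similarly p_{RxPlus} = 95/6 + (1/3)p_{MedCo}.
Solving the two reaction functions simultaneously: (1 − (1/3)(1/3))p_{MedCo} = 71/6 + (1/3)·(95/6), so (8/9)p_{MedCo} = 154/9 and p_{MedCo} = 19.25.
Then p_{RxPlus} = 95/6 + (1/3)·19.25 = 22.25.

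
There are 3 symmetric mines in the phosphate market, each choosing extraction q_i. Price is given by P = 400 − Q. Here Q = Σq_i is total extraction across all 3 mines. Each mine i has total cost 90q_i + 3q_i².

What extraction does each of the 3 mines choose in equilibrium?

31

A representative mine's profit is π_i = q_i(400 − Q) − 90q_i − 3q_i², with Q = q_i + Σ_{j≠i} q_j.
First-order condition: 310 − 8q_i − Σ_{j≠i} q_j = 0.
Imposing symmetry (q_j = q for all j) turns Σ_{j≠i} q_j into 2q, so 310 = 10q and q = 31.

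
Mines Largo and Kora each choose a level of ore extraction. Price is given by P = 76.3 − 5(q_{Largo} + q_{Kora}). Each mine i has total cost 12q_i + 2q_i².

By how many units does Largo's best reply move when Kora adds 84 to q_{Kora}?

-30

Mine Largo's profit: π = q_{Largo}(76.3 − 5(q_{Largo} + q_{Kora})) − 12q_{Largo} − 2q_{Largo}².
∂π/∂q_{Largo} = 64.3 − 14q_{Largo} − 5q_{Kora} = 0, so q_{Largo} = 643/140 − (5/14)q_{Kora}.
The reaction-function slope is −5/14, so an 84-unit rise in q_{Kora} moves q_{Largo} by −5/14 × 84 = −30. Largo's best response falls — the actions are strategic substitutes.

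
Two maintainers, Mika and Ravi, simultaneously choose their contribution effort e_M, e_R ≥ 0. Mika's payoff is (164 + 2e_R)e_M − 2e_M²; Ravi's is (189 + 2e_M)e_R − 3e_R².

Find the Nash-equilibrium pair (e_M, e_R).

Expanding Mika's payoff: 164e_M + 2e_Re_M − 2e_M².
∂π/∂e_M = 164 + 2e_R − 4e_M = 0, so e_M = 41 + 0.5e_R.
Likewise for Ravi: e_R = 31.5 + (1/3)e_M.
Substituting the second reaction function into the first: e_M = 41 + 0.5(31.5 + (1/3)e_M), which gives (5/6)e_M = 56.75 ⇒ e_M = 68.1.
Then e_R = 31.5 + (1/3)·68.1 = 54.2.

68.1, 54.2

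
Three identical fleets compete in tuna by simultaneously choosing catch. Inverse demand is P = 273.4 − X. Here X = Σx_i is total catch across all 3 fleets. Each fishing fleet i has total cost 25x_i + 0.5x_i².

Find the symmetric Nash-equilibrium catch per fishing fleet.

A representative fishing fleet's profit is π_i = x_i(273.4 − X) − 25x_i − 0.5x_i², with X = x_i + Σ_{j≠i} x_j.
First-order condition: 248.4 − 3x_i − Σ_{j≠i} x_j = 0.
In a symmetric equilibrium every fishing fleet chooses the same x, so Σ_{j≠i} x_j = 2x. The condition becomes 248.4 − 5x = 0, giving x = 248.4/5 = 49.68.

49.68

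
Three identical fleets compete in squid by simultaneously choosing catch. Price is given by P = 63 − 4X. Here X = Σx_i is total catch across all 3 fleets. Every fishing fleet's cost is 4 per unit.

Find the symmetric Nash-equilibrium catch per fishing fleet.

3.6875

A representative fishing fleet's profit is π_i = x_i(63 − 4X) − 4x_i, with X = x_i + Σ_{j≠i} x_j.
First-order condition: 59 − 8x_i − 4Σ_{j≠i} x_j = 0.
In a symmetric equilibrium every fishing fleet chooses the same x, so Σ_{j≠i} x_j = 2x. The condition becomes 59 − 16x = 0, giving x = 59/16 = 3.6875.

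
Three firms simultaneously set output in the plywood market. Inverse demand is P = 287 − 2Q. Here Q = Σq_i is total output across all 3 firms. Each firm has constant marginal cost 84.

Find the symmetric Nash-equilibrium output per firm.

25.375

A representative firm's profit is π_i = q_i(287 − 2Q) − 84q_i, with Q = q_i + Σ_{j≠i} q_j.
First-order condition: 203 − 4q_i − 2Σ_{j≠i} q_j = 0.
With identical firms, set every q_j = q: then 203 − 4q − 4q = 0, i.e. q = 203/8 = 25.375.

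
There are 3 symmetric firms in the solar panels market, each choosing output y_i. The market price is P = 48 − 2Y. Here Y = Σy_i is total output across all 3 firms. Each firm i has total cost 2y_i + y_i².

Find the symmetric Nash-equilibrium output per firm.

A representative firm's profit is π_i = y_i(48 − 2Y) − 2y_i − y_i², with Y = y_i + Σ_{j≠i} y_j.
First-order condition: 46 − 6y_i − 2Σ_{j≠i} y_j = 0.
In a symmetric equilibrium every firm chooses the same y, so Σ_{j≠i} y_j = 2y. The condition becomes 46 − 10y = 0, giving y = 46/10 = 4.6.

4.6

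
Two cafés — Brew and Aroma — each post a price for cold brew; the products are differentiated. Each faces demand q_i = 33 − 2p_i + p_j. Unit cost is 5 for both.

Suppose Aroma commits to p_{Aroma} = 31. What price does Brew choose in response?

18.5

Brew's profit: π = (p_{Brew} − 5)(33 − 2p_{Brew} + p_{Aroma}).
∂π/∂p_{Brew} = 43 − 4p_{Brew} + p_{Aroma} = 0 ⇒ p_{Brew} = 10.75 + 0.25p_{Aroma}.
At p_{Aroma} = 31: p_{Brew} = 10.75 + 0.25·31 = 18.5.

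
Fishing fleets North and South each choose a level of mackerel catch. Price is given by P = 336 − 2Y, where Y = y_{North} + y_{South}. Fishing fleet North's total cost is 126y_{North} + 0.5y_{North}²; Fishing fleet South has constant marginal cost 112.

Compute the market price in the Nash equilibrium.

199.5

Fishing fleet North's profit: π = y_{North}(336 − 2(y_{North} + y_{South})) − 126y_{North} − 0.5y_{North}².
∂π/∂y_{North} = 210 − 5y_{North} − 2y_{South} = 0, so y_{North} = 42 − 0.4y_{South}.
For South: ∂π/∂y_{South} = 224 − 4y_{South} − 2y_{North} = 0 ⇒ y_{South} = 56 − 0.5y_{North}.
Plugging y_{South} into North's best response: y_{North} = 42 − 0.4(56 − 0.5y_{North}) ⇒ 0.8y_{North} = 19.6, so y_{North} = 24.5.
Then y_{South} = 56 − 0.5·24.5 = 43.75.
Equilibrium price: P = 336 − 2·68.25 = 199.5.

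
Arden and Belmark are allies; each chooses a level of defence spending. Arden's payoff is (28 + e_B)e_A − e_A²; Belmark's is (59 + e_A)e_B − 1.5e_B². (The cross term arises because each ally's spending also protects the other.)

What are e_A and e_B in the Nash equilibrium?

28.6, 29.2

Expanding Arden's payoff: 28e_A + e_Be_A − e_A².
∂π/∂e_A = 28 + e_B − 2e_A = 0, so e_A = 14 + 0.5e_B.
Likewise for Belmark: e_B = 59/3 + (1/3)e_A.
Substituting the second reaction function into the first: e_A = 14 + 0.5(59/3 + (1/3)e_A), which gives (5/6)e_A = 143/6 ⇒ e_A = 28.6.
Then e_B = 59/3 + (1/3)·28.6 = 29.2.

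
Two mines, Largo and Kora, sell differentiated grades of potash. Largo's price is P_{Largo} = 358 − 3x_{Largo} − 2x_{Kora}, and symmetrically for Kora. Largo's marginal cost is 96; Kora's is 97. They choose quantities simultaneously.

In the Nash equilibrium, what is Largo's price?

194.4375

Mine Largo's profit: π = x_{Largo}(358 − 3x_{Largo} − 2x_{Kora}) − 96x_{Largo}.
∂π/∂x_{Largo} = 262 − 6x_{Largo} − 2x_{Kora} = 0 ⇒ x_{Largo} = 131/3 − (1/3)x_{Kora}.
Similarly x_{Kora} = 43.5 − (1/3)x_{Largo}.
Solving the two reaction functions simultaneously: (1 − (−1/3)(−1/3))x_{Largo} = 131/3 − (1/3)·43.5, so (8/9)x_{Largo} = 175/6 and x_{Largo} = 32.8125.
Then x_{Kora} = 43.5 − (1/3)·32.8125 = 32.5625.
P_{Largo} = 358 − 3·32.8125 − 2·32.5625 = 194.4375.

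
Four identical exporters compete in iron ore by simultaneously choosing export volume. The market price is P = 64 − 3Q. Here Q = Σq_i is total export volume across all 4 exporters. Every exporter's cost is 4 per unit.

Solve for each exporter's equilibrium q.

A representative exporter's profit is π_i = q_i(64 − 3Q) − 4q_i, with Q = q_i + Σ_{j≠i} q_j.
First-order condition: 60 − 6q_i − 3Σ_{j≠i} q_j = 0.
In a symmetric equilibrium every exporter chooses the same q, so Σ_{j≠i} q_j = 3q. The condition becomes 60 − 15q = 0, giving q = 60/15 = 4.

4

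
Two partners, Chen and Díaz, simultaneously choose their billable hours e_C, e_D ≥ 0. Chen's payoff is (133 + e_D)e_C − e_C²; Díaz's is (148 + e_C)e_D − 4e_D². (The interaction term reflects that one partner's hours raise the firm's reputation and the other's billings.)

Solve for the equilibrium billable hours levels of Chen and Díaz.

Expanding Chen's payoff: 133e_C + e_De_C − e_C².
∂π/∂e_C = 133 + e_D − 2e_C = 0, so e_C = 66.5 + 0.5e_D.
Likewise for Díaz: e_D = 18.5 + 0.125e_C.
Solving the two reaction functions simultaneously: (1 − (0.5)(0.125))e_C = 66.5 + 0.5·18.5, so 0.9375e_C = 75.75 and e_C = 80.8.
Then e_D = 18.5 + 0.125·80.8 = 28.6.

80.8, 28.6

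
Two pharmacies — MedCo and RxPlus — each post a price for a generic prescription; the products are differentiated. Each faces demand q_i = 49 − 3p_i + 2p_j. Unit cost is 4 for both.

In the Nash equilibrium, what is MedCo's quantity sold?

MedCo's profit: π = (p_{MedCo} − 4)(49 − 3p_{MedCo} + 2p_{RxPlus}).
∂π/∂p_{MedCo} = 61 − 6p_{MedCo} + 2p_{RxPlus} = 0 ⇒ p_{MedCo} = 61/6 + (1/3)p_{RxPlus}.
By symmetry p_{RxPlus} = p_{MedCo}; substituting into the reaction function, (2/3)p_{MedCo} = 61/6 and p_{MedCo} = 15.25.
q_{MedCo} = 49 − 3·15.25 + 2·15.25 = 33.75.

33.75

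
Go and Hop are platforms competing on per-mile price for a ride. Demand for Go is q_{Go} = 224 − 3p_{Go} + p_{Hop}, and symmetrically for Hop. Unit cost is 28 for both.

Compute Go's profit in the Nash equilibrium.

3386.88

Go's profit: π = (p_{Go} − 28)(224 − 3p_{Go} + p_{Hop}).
∂π/∂p_{Go} = 308 − 6p_{Go} + p_{Hop} = 0 ⇒ p_{Go} = 154/3 + (1/6)p_{Hop}.
The game is symmetric, so in equilibrium p_{Hop} = p_{Go}: the reaction function gives (5/6)p_{Go} = 154/3, hence p_{Go} = 61.6.
q_{Go} = 224 − 3·61.6 + 61.6 = 100.8.
Profit = (61.6 − 28)·100.8 = 3386.88.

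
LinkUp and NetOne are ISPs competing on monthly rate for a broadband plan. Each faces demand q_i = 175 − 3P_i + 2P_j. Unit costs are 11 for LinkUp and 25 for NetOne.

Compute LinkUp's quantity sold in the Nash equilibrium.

LinkUp's profit: π = (P_{LinkUp} − 11)(175 − 3P_{LinkUp} + 2P_{NetOne}).
∂π/∂P_{LinkUp} = 208 − 6P_{LinkUp} + 2P_{NetOne} = 0 ⇒ P_{LinkUp} = 104/3 + (1/3)P_{NetOne}.
Similarly P_{NetOne} = 125/3 + (1/3)P_{LinkUp}.
Solving the two reaction functions simultaneously: (1 − (1/3)(1/3))P_{LinkUp} = 104/3 + (1/3)·(125/3), so (8/9)P_{LinkUp} = 437/9 and P_{LinkUp} = 54.625.
Then P_{NetOne} = 125/3 + (1/3)·54.625 = 59.875.
q_{LinkUp} = 175 − 3·54.625 + 2·59.875 = 130.875.

130.875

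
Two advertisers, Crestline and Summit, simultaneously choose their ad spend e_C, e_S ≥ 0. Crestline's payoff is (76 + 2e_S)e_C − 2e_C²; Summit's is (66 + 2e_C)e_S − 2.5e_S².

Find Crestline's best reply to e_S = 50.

Expanding Crestline's payoff: 76e_C + 2e_Se_C − 2e_C².
∂π/∂e_C = 76 + 2e_S − 4e_C = 0, so e_C = 19 + 0.5e_S.
At e_S = 50: e_C = 19 + 0.5·50 = 44.

44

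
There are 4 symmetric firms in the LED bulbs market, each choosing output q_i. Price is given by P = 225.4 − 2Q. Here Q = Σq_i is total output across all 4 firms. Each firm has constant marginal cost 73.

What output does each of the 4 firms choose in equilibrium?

15.24

A representative firm's profit is π_i = q_i(225.4 − 2Q) − 73q_i, with Q = q_i + Σ_{j≠i} q_j.
First-order condition: 152.4 − 4q_i − 2Σ_{j≠i} q_j = 0.
Imposing symmetry (q_j = q for all j) turns Σ_{j≠i} q_j into 3q, so 152.4 = 10q and q = 15.24.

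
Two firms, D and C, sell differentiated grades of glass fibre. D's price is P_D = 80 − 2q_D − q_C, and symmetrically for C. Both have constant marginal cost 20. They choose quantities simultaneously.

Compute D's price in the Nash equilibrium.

Firm D's profit: π = q_D(80 − 2q_D − q_C) − 20q_D.
∂π/∂q_D = 60 − 4q_D − q_C = 0 ⇒ q_D = 15 − 0.25q_C.
By symmetry q_C = q_D; substituting into the reaction function, 1.25q_D = 15 and q_D = 12.
P_D = 80 − 2·12 − 12 = 44.

44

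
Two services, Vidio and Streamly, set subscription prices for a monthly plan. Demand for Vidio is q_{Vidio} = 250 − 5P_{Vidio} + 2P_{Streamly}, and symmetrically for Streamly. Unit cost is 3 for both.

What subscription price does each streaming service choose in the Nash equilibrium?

33.125

Vidio's profit: π = (P_{Vidio} − 3)(250 − 5P_{Vidio} + 2P_{Streamly}).
∂π/∂P_{Vidio} = 265 − 10P_{Vidio} + 2P_{Streamly} = 0 ⇒ P_{Vidio} = 26.5 + 0.2P_{Streamly}.
Setting P_{Vidio} = P_{Streamly} in the reaction function: P_{Vidio} = 26.5 + 0.2P_{Vidio}, so P_{Vidio} = 26.5 / 0.8 = 33.125.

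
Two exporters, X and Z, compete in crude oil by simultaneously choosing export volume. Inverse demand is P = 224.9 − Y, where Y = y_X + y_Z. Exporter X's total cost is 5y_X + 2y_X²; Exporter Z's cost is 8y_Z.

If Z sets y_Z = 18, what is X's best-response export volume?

33.65

Exporter X's profit: π = y_X(224.9 − (y_X + y_Z)) − 5y_X − 2y_X².
∂π/∂y_X = 219.9 − 6y_X − y_Z = 0, so y_X = 36.65 − (1/6)y_Z.
At y_Z = 18: y_X = 36.65 − (1/6)·18 = 33.65.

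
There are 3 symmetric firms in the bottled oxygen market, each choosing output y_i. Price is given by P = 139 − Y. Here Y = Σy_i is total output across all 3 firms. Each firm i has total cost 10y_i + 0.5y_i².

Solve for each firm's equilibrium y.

A representative firm's profit is π_i = y_i(139 − Y) − 10y_i − 0.5y_i², with Y = y_i + Σ_{j≠i} y_j.
First-order condition: 129 − 3y_i − Σ_{j≠i} y_j = 0.
Imposing symmetry (y_j = y for all j) turns Σ_{j≠i} y_j into 2y, so 129 = 5y and y = 25.8.

25.8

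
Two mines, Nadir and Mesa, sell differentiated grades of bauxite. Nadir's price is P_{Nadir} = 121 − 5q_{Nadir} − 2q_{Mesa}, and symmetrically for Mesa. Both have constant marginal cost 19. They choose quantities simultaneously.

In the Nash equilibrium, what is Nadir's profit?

Mine Nadir's profit: π = q_{Nadir}(121 − 5q_{Nadir} − 2q_{Mesa}) − 19q_{Nadir}.
∂π/∂q_{Nadir} = 102 − 10q_{Nadir} − 2q_{Mesa} = 0 ⇒ q_{Nadir} = 10.2 − 0.2q_{Mesa}.
By symmetry q_{Mesa} = q_{Nadir}; substituting into the reaction function, 1.2q_{Nadir} = 10.2 and q_{Nadir} = 8.5.
P_{Nadir} = 121 − 5·8.5 − 2·8.5 = 61.5.
Profit = (61.5 − 19)·8.5 = 361.25.

361.25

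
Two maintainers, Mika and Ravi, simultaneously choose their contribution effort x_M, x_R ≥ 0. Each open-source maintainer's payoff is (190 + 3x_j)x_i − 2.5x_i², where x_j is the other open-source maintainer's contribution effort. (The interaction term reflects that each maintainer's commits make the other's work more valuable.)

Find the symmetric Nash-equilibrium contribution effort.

Mika's payoff is (190 + 3x_R)x_M − 2.5x_M².
∂π/∂x_M = 190 + 3x_R − 5x_M = 0, so x_M = 38 + 0.6x_R.
The game is symmetric, so in equilibrium x_R = x_M: the reaction function gives 0.4x_M = 38, hence x_M = 95.

95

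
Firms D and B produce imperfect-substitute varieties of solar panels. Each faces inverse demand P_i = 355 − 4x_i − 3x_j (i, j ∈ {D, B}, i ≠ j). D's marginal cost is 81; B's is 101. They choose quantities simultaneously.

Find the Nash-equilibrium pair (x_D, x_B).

26, 22

Firm D's profit: π = x_D(355 − 4x_D − 3x_B) − 81x_D.
∂π/∂x_D = 274 − 8x_D − 3x_B = 0 ⇒ x_D = 34.25 − 0.375x_B.
Similarly x_B = 31.75 − 0.375x_D.
Substituting the second reaction function into the first: x_D = 34.25 − 0.375(31.75 − 0.375x_D), which gives (55/64)x_D = 715/32 ⇒ x_D = 26.
Then x_B = 31.75 − 0.375·26 = 22.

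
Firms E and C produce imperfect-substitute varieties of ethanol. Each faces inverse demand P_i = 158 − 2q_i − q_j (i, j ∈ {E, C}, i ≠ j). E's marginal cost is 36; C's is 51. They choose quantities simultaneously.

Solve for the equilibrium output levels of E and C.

25.4, 20.4

Firm E's profit: π = q_E(158 − 2q_E − q_C) − 36q_E.
∂π/∂q_E = 122 − 4q_E − q_C = 0 ⇒ q_E = 30.5 − 0.25q_C.
Similarly q_C = 26.75 − 0.25q_E.
Plugging q_C into E's best response: q_E = 30.5 − 0.25(26.75 − 0.25q_E) ⇒ 0.9375q_E = 23.8125, so q_E = 25.4.
Then q_C = 26.75 − 0.25·25.4 = 20.4.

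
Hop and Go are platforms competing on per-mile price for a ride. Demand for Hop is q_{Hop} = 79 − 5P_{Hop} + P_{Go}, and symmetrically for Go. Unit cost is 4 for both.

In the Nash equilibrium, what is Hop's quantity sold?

35

Hop's profit: π = (P_{Hop} − 4)(79 − 5P_{Hop} + P_{Go}).
∂π/∂P_{Hop} = 99 − 10P_{Hop} + P_{Go} = 0 ⇒ P_{Hop} = 9.9 + 0.1P_{Go}.
Setting P_{Hop} = P_{Go} in the reaction function: P_{Hop} = 9.9 + 0.1P_{Hop}, so P_{Hop} = 9.9 / 0.9 = 11.
q_{Hop} = 79 − 5·11 + 11 = 35.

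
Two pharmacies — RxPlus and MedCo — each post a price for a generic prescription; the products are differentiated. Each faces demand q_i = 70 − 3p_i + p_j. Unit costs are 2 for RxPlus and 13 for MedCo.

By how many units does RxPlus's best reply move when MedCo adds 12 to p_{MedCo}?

2

RxPlus's profit: π = (p_{RxPlus} − 2)(70 − 3p_{RxPlus} + p_{MedCo}).
∂π/∂p_{RxPlus} = 76 − 6p_{RxPlus} + p_{MedCo} = 0 ⇒ p_{RxPlus} = 38/3 + (1/6)p_{MedCo}.
The reaction-function slope is 1/6, so a 12-unit rise in p_{MedCo} moves p_{RxPlus} by 1/6 × 12 = 2. RxPlus's best response rises — the actions are strategic complements.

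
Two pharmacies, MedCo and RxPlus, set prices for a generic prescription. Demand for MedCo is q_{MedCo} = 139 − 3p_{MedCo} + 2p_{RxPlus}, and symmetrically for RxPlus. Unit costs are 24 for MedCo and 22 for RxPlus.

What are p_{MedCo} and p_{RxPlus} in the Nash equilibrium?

MedCo's profit: π = (p_{MedCo} − 24)(139 − 3p_{MedCo} + 2p_{RxPlus}).
∂π/∂p_{MedCo} = 211 − 6p_{MedCo} + 2p_{RxPlus} = 0 ⇒ p_{MedCo} = 211/6 + (1/3)p_{RxPlus}.
Similarly p_{RxPlus} = 205/6 + (1/3)p_{MedCo}.
Solving the two reaction functions simultaneously: (1 − (1/3)(1/3))p_{MedCo} = 211/6 + (1/3)·(205/6), so (8/9)p_{MedCo} = 419/9 and p_{MedCo} = 52.375.
Then p_{RxPlus} = 205/6 + (1/3)·52.375 = 51.625.

52.375, 51.625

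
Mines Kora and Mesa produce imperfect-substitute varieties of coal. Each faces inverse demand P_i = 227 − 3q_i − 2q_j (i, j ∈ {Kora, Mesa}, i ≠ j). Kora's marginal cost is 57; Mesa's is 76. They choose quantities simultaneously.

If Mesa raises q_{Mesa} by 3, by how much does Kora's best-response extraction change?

-1

Mine Kora's profit: π = q_{Kora}(227 − 3q_{Kora} − 2q_{Mesa}) − 57q_{Kora}.
∂π/∂q_{Kora} = 170 − 6q_{Kora} − 2q_{Mesa} = 0 ⇒ q_{Kora} = 85/3 − (1/3)q_{Mesa}.
The reaction-function slope is −1/3, so a 3-unit rise in q_{Mesa} moves q_{Kora} by −1/3 × 3 = −1. Kora's best response falls — the actions are strategic substitutes.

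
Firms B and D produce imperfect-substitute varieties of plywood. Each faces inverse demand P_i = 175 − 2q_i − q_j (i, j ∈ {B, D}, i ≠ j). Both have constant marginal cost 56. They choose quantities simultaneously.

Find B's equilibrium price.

103.6

Firm B's profit: π = q_B(175 − 2q_B − q_D) − 56q_B.
∂π/∂q_B = 119 − 4q_B − q_D = 0 ⇒ q_B = 29.75 − 0.25q_D.
The game is symmetric, so in equilibrium q_D = q_B: the reaction function gives 1.25q_B = 29.75, hence q_B = 23.8.
P_B = 175 − 2·23.8 − 23.8 = 103.6.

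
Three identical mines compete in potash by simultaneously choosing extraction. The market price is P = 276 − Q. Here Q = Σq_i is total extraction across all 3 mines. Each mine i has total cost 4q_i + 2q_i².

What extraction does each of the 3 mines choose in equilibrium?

A representative mine's profit is π_i = q_i(276 − Q) − 4q_i − 2q_i², with Q = q_i + Σ_{j≠i} q_j.
First-order condition: 272 − 6q_i − Σ_{j≠i} q_j = 0.
Imposing symmetry (q_j = q for all j) turns Σ_{j≠i} q_j into 2q, so 272 = 8q and q = 34.

34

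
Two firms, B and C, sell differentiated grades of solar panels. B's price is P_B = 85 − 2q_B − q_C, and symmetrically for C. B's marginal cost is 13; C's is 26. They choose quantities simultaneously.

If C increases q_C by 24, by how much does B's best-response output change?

Firm B's profit: π = q_B(85 − 2q_B − q_C) − 13q_B.
∂π/∂q_B = 72 − 4q_B − q_C = 0 ⇒ q_B = 18 − 0.25q_C.
The reaction-function slope is −0.25, so a 24-unit rise in q_C moves q_B by −0.25 × 24 = −6. B's best response falls — the actions are strategic substitutes.

-6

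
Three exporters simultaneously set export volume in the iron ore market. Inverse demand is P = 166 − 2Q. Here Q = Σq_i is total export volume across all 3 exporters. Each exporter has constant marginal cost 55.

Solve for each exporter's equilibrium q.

13.875

A representative exporter's profit is π_i = q_i(166 − 2Q) − 55q_i, with Q = q_i + Σ_{j≠i} q_j.
First-order condition: 111 − 4q_i − 2Σ_{j≠i} q_j = 0.
Imposing symmetry (q_j = q for all j) turns Σ_{j≠i} q_j into 2q, so 111 = 8q and q = 13.875.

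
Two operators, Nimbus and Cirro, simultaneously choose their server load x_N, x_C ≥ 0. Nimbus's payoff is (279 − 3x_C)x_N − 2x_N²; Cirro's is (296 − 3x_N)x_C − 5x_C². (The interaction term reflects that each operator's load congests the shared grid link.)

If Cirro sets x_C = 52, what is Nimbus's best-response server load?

Expanding Nimbus's payoff: 279x_N − 3x_Cx_N − 2x_N².
∂π/∂x_N = 279 − 3x_C − 4x_N = 0, so x_N = 69.75 − 0.75x_C.
At x_C = 52: x_N = 69.75 − 0.75·52 = 30.75.

30.75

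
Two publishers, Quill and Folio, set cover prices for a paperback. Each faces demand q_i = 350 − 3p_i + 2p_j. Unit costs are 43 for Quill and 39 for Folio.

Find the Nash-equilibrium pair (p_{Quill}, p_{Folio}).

119, 117.5

Quill's profit: π = (p_{Quill} − 43)(350 − 3p_{Quill} + 2p_{Folio}).
∂π/∂p_{Quill} = 479 − 6p_{Quill} + 2p_{Folio} = 0 ⇒ p_{Quill} = 479/6 + (1/3)p_{Folio}.
Similarly p_{Folio} = 467/6 + (1/3)p_{Quill}.
Substituting the second reaction function into the first: p_{Quill} = 479/6 + (1/3)(467/6 + (1/3)p_{Quill}), which gives (8/9)p_{Quill} = 952/9 ⇒ p_{Quill} = 119.
Then p_{Folio} = 467/6 + (1/3)·119 = 117.5.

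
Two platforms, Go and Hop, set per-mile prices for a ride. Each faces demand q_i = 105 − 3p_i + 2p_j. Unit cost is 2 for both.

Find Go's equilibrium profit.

Go's profit: π = (p_{Go} − 2)(105 − 3p_{Go} + 2p_{Hop}).
∂π/∂p_{Go} = 111 − 6p_{Go} + 2p_{Hop} = 0 ⇒ p_{Go} = 18.5 + (1/3)p_{Hop}.
By symmetry p_{Hop} = p_{Go}; substituting into the reaction function, (2/3)p_{Go} = 18.5 and p_{Go} = 27.75.
q_{Go} = 105 − 3·27.75 + 2·27.75 = 77.25.
Profit = (27.75 − 2)·77.25 = 1989.1875.

1989.1875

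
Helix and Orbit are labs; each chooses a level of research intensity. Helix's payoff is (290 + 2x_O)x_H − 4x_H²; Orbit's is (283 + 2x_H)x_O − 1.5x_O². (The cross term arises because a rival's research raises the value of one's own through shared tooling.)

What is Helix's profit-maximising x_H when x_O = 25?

42.5

Expanding Helix's payoff: 290x_H + 2x_Ox_H − 4x_H².
∂π/∂x_H = 290 + 2x_O − 8x_H = 0, so x_H = 36.25 + 0.25x_O.
At x_O = 25: x_H = 36.25 + 0.25·25 = 42.5.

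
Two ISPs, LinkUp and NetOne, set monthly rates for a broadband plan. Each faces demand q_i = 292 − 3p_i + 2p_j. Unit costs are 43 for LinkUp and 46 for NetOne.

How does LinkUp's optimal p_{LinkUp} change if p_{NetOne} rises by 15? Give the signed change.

5

LinkUp's profit: π = (p_{LinkUp} − 43)(292 − 3p_{LinkUp} + 2p_{NetOne}).
∂π/∂p_{LinkUp} = 421 − 6p_{LinkUp} + 2p_{NetOne} = 0 ⇒ p_{LinkUp} = 421/6 + (1/3)p_{NetOne}.
The reaction-function slope is 1/3, so a 15-unit rise in p_{NetOne} moves p_{LinkUp} by 1/3 × 15 = 5. LinkUp's best response rises — the actions are strategic complements.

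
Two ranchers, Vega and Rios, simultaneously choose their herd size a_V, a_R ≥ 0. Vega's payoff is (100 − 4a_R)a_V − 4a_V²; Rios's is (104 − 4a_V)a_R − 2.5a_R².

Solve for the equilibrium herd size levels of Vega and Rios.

Expanding Vega's payoff: 100a_V − 4a_Ra_V − 4a_V².
∂π/∂a_V = 100 − 4a_R − 8a_V = 0, so a_V = 12.5 − 0.5a_R.
Likewise for Rios: a_R = 20.8 − 0.8a_V.
Solving the two reaction functions simultaneously: (1 − (−0.5)(−0.8))a_V = 12.5 − 0.5·20.8, so 0.6a_V = 2.1 and a_V = 3.5.
Then a_R = 20.8 − 0.8·3.5 = 18.

3.5, 18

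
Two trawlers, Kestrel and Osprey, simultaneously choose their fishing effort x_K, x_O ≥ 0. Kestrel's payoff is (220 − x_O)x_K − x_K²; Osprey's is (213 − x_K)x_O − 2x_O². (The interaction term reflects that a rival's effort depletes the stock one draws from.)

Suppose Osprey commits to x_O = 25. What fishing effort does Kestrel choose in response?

97.5

Expanding Kestrel's payoff: 220x_K − x_Ox_K − x_K².
∂π/∂x_K = 220 − x_O − 2x_K = 0, so x_K = 110 − 0.5x_O.
At x_O = 25: x_K = 110 − 0.5·25 = 97.5.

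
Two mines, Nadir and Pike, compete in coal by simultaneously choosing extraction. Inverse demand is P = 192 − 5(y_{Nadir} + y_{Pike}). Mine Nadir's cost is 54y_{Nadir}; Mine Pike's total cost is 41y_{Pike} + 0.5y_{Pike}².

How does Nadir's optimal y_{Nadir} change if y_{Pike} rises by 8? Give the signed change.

Mine Nadir's profit: π = y_{Nadir}(192 − 5(y_{Nadir} + y_{Pike})) − 54y_{Nadir}.
∂π/∂y_{Nadir} = 138 − 10y_{Nadir} − 5y_{Pike} = 0, so y_{Nadir} = 13.8 − 0.5y_{Pike}.
The reaction-function slope is −0.5, so an 8-unit rise in y_{Pike} moves y_{Nadir} by −0.5 × 8 = −4. Nadir's best response falls — the actions are strategic substitutes.

-4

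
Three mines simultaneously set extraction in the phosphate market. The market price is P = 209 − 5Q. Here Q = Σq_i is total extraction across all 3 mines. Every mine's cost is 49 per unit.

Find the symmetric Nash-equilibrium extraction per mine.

A representative mine's profit is π_i = q_i(209 − 5Q) − 49q_i, with Q = q_i + Σ_{j≠i} q_j.
First-order condition: 160 − 10q_i − 5Σ_{j≠i} q_j = 0.
In a symmetric equilibrium every mine chooses the same q, so Σ_{j≠i} q_j = 2q. The condition becomes 160 − 20q = 0, giving q = 160/20 = 8.

8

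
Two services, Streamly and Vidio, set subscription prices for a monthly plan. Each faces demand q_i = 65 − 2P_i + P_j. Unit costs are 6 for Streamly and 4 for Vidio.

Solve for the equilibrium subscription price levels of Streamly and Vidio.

25.4, 24.6

Streamly's profit: π = (P_{Streamly} − 6)(65 − 2P_{Streamly} + P_{Vidio}).
∂π/∂P_{Streamly} = 77 − 4P_{Streamly} + P_{Vidio} = 0 ⇒ P_{Streamly} = 19.25 + 0.25P_{Vidio}.
Similarly P_{Vidio} = 18.25 + 0.25P_{Streamly}.
Plugging P_{Vidio} into Streamly's best response: P_{Streamly} = 19.25 + 0.25(18.25 + 0.25P_{Streamly}) ⇒ 0.9375P_{Streamly} = 23.8125, so P_{Streamly} = 25.4.
Then P_{Vidio} = 18.25 + 0.25·25.4 = 24.6.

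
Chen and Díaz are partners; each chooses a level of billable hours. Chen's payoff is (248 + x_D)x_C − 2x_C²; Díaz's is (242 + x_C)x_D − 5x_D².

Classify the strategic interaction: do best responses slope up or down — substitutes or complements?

Expanding Chen's payoff: 248x_C + x_Dx_C − 2x_C².
∂π/∂x_C = 248 + x_D − 4x_C = 0, so x_C = 62 + 0.25x_D.
The best-response slope dx_C/dx_D = 0.25 > 0: the reaction function is upward-sloping, so the choices are strategic complements.

strategic complements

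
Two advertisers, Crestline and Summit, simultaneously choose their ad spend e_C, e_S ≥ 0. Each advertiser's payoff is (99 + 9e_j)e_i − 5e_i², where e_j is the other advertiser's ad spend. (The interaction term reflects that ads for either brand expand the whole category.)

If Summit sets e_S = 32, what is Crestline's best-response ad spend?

38.7

Crestline's payoff is (99 + 9e_S)e_C − 5e_C².
∂π/∂e_C = 99 + 9e_S − 10e_C = 0, so e_C = 9.9 + 0.9e_S.
At e_S = 32: e_C = 9.9 + 0.9·32 = 38.7.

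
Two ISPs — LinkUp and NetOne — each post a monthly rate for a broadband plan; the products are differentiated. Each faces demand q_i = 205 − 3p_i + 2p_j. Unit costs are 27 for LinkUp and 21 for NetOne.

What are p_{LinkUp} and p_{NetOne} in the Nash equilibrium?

70.375, 68.125

LinkUp's profit: π = (p_{LinkUp} − 27)(205 − 3p_{LinkUp} + 2p_{NetOne}).
∂π/∂p_{LinkUp} = 286 − 6p_{LinkUp} + 2p_{NetOne} = 0 ⇒ p_{LinkUp} = 143/3 + (1/3)p_{NetOne}.
Similarly p_{NetOne} = 134/3 + (1/3)p_{LinkUp}.
Substituting the second reaction function into the first: p_{LinkUp} = 143/3 + (1/3)(134/3 + (1/3)p_{LinkUp}), which gives (8/9)p_{LinkUp} = 563/9 ⇒ p_{LinkUp} = 70.375.
Then p_{NetOne} = 134/3 + (1/3)·70.375 = 68.125.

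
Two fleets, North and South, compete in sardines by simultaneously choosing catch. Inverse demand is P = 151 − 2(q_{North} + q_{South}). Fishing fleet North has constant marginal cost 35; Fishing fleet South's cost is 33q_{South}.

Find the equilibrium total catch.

Fishing fleet North's profit: π = q_{North}(151 − 2(q_{North} + q_{South})) − 35q_{North}.
∂π/∂q_{North} = 116 − 4q_{North} − 2q_{South} = 0, so q_{North} = 29 − 0.5q_{South}.
By the same steps for South: q_{South} = 29.5 − 0.5q_{North}.
Plugging q_{South} into North's best response: q_{North} = 29 − 0.5(29.5 − 0.5q_{North}) ⇒ 0.75q_{North} = 14.25, so q_{North} = 19.
Then q_{South} = 29.5 − 0.5·19 = 20.
Total catch: 19 + 20 = 39.

39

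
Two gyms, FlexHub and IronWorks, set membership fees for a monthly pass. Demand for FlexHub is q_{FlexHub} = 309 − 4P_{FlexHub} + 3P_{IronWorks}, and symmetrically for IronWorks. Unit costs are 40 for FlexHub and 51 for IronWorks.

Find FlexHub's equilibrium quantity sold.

224.8

FlexHub's profit: π = (P_{FlexHub} − 40)(309 − 4P_{FlexHub} + 3P_{IronWorks}).
∂π/∂P_{FlexHub} = 469 − 8P_{FlexHub} + 3P_{IronWorks} = 0 ⇒ P_{FlexHub} = 58.625 + 0.375P_{IronWorks}.
Similarly P_{IronWorks} = 64.125 + 0.375P_{FlexHub}.
Substituting the second reaction function into the first: P_{FlexHub} = 58.625 + 0.375(64.125 + 0.375P_{FlexHub}), which gives (55/64)P_{FlexHub} = 5291/64 ⇒ P_{FlexHub} = 96.2.
Then P_{IronWorks} = 64.125 + 0.375·96.2 = 100.2.
q_{FlexHub} = 309 − 4·96.2 + 3·100.2 = 224.8.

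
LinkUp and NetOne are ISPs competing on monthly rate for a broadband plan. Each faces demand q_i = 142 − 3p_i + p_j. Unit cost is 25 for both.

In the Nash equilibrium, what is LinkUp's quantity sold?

55.2

LinkUp's profit: π = (p_{LinkUp} − 25)(142 − 3p_{LinkUp} + p_{NetOne}).
∂π/∂p_{LinkUp} = 217 − 6p_{LinkUp} + p_{NetOne} = 0 ⇒ p_{LinkUp} = 217/6 + (1/6)p_{NetOne}.
Setting p_{LinkUp} = p_{NetOne} in the reaction function: p_{LinkUp} = 217/6 + (1/6)p_{LinkUp}, so p_{LinkUp} = (217/6) / (5/6) = 43.4.
q_{LinkUp} = 142 − 3·43.4 + 43.4 = 55.2.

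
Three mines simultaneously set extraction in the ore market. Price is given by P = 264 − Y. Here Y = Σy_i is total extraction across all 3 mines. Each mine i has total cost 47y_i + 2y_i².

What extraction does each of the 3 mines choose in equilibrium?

A representative mine's profit is π_i = y_i(264 − Y) − 47y_i − 2y_i², with Y = y_i + Σ_{j≠i} y_j.
First-order condition: 217 − 6y_i − Σ_{j≠i} y_j = 0.
Imposing symmetry (y_j = y for all j) turns Σ_{j≠i} y_j into 2y, so 217 = 8y and y = 27.125.

27.125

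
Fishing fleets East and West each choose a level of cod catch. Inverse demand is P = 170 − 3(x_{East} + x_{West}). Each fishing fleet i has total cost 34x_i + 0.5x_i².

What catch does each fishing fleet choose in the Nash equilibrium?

13.6

Fishing fleet East's profit: π = x_{East}(170 − 3(x_{East} + x_{West})) − 34x_{East} − 0.5x_{East}².
∂π/∂x_{East} = 136 − 7x_{East} − 3x_{West} = 0, so x_{East} = 136/7 − (3/7)x_{West}.
Setting x_{East} = x_{West} in the reaction function: x_{East} = 136/7 − (3/7)x_{East}, so x_{East} = (136/7) / (10/7) = 13.6.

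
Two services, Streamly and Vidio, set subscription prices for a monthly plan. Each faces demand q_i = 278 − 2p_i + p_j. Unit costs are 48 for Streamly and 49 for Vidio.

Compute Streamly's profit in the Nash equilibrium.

Streamly's profit: π = (p_{Streamly} − 48)(278 − 2p_{Streamly} + p_{Vidio}).
∂π/∂p_{Streamly} = 374 − 4p_{Streamly} + p_{Vidio} = 0 ⇒ p_{Streamly} = 93.5 + 0.25p_{Vidio}.
Similarly p_{Vidio} = 94 + 0.25p_{Streamly}.
Solving the two reaction functions simultaneously: (1 − (0.25)(0.25))p_{Streamly} = 93.5 + 0.25·94, so 0.9375p_{Streamly} = 117 and p_{Streamly} = 124.8.
Then p_{Vidio} = 94 + 0.25·124.8 = 125.2.
q_{Streamly} = 278 − 2·124.8 + 125.2 = 153.6.
Profit = (124.8 − 48)·153.6 = 11796.48.

11796.48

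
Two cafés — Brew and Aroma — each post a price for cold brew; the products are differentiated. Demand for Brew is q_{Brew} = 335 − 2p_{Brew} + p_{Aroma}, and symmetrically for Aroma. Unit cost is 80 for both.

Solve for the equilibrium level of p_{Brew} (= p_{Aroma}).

165

Brew's profit: π = (p_{Brew} − 80)(335 − 2p_{Brew} + p_{Aroma}).
∂π/∂p_{Brew} = 495 − 4p_{Brew} + p_{Aroma} = 0 ⇒ p_{Brew} = 123.75 + 0.25p_{Aroma}.
The game is symmetric, so in equilibrium p_{Aroma} = p_{Brew}: the reaction function gives 0.75p_{Brew} = 123.75, hence p_{Brew} = 165.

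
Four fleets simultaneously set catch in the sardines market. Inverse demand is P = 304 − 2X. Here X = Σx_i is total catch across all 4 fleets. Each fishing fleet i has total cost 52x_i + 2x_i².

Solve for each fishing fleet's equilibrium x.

18

A representative fishing fleet's profit is π_i = x_i(304 − 2X) − 52x_i − 2x_i², with X = x_i + Σ_{j≠i} x_j.
First-order condition: 252 − 8x_i − 2Σ_{j≠i} x_j = 0.
With identical fishing fleets, set every x_j = x: then 252 − 8x − 6x = 0, i.e. x = 252/14 = 18.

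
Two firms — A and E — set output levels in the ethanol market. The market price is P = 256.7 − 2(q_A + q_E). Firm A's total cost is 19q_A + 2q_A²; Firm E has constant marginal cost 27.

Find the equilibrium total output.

Firm A's profit: π = q_A(256.7 − 2(q_A + q_E)) − 19q_A − 2q_A².
∂π/∂q_A = 237.7 − 8q_A − 2q_E = 0, so q_A = 29.7125 − 0.25q_E.
For E: ∂π/∂q_E = 229.7 − 4q_E − 2q_A = 0 ⇒ q_E = 57.425 − 0.5q_A.
Substituting the second reaction function into the first: q_A = 29.7125 − 0.25(57.425 − 0.5q_A), which gives 0.875q_A = 2457/160 ⇒ q_A = 17.55.
Then q_E = 57.425 − 0.5·17.55 = 48.65.
Total output: 17.55 + 48.65 = 66.2.

66.2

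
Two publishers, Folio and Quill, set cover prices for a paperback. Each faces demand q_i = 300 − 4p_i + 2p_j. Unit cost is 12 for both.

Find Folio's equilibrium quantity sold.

184

Folio's profit: π = (p_{Folio} − 12)(300 − 4p_{Folio} + 2p_{Quill}).
∂π/∂p_{Folio} = 348 − 8p_{Folio} + 2p_{Quill} = 0 ⇒ p_{Folio} = 43.5 + 0.25p_{Quill}.
The game is symmetric, so in equilibrium p_{Quill} = p_{Folio}: the reaction function gives 0.75p_{Folio} = 43.5, hence p_{Folio} = 58.
q_{Folio} = 300 − 4·58 + 2·58 = 184.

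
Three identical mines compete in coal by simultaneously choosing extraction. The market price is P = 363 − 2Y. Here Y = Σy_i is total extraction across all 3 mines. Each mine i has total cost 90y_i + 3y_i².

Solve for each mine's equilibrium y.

A representative mine's profit is π_i = y_i(363 − 2Y) − 90y_i − 3y_i², with Y = y_i + Σ_{j≠i} y_j.
First-order condition: 273 − 10y_i − 2Σ_{j≠i} y_j = 0.
Imposing symmetry (y_j = y for all j) turns Σ_{j≠i} y_j into 2y, so 273 = 14y and y = 19.5.

19.5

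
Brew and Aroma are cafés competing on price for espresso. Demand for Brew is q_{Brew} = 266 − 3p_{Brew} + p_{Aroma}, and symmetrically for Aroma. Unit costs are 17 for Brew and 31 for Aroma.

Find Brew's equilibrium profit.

Brew's profit: π = (p_{Brew} − 17)(266 − 3p_{Brew} + p_{Aroma}).
∂π/∂p_{Brew} = 317 − 6p_{Brew} + p_{Aroma} = 0 ⇒ p_{Brew} = 317/6 + (1/6)p_{Aroma}.
Similarly p_{Aroma} = 359/6 + (1/6)p_{Brew}.
Substituting the second reaction function into the first: p_{Brew} = 317/6 + (1/6)(359/6 + (1/6)p_{Brew}), which gives (35/36)p_{Brew} = 2261/36 ⇒ p_{Brew} = 64.6.
Then p_{Aroma} = 359/6 + (1/6)·64.6 = 70.6.
q_{Brew} = 266 − 3·64.6 + 70.6 = 142.8.
Profit = (64.6 − 17)·142.8 = 6797.28.

6797.28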